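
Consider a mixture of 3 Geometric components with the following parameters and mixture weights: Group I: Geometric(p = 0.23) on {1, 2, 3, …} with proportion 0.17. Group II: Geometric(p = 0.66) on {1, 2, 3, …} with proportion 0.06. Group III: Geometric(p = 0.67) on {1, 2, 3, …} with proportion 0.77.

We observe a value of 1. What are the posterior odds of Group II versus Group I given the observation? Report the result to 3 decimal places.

1.013

The posterior odds equal the prior odds times the likelihood ratio: (π_i/π_j)·(f_i(x)/f_j(x)).
Evaluate each component's likelihood at the observed value:
  f_I = 0.23
  f_II = 0.66
  f_III = 0.67
Odds = (0.06/0.17) × (0.66/0.23) = 0.352941 × 2.86957 ≈ 1.013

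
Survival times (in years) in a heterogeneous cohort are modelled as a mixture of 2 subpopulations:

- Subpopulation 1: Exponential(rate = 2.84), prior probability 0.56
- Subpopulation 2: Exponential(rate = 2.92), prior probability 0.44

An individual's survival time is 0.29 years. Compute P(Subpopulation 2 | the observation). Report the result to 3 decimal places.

The responsibility of component k is P(Z=k) f_k(x) divided by Σ_j P(Z=j) f_j(x).
Evaluate each component's likelihood at the observed value:
  p_1 = 2.84·e^(−2.84·0.29) = 2.84·e^(−0.8236) = 1.24633
  p_2 = 2.92·e^(−2.92·0.29) = 2.92·e^(−0.8468) = 1.25205
Weight by the priors:
  P(Z=1)·p_1 = 0.56 × 1.24633 = 0.697945
  P(Z=2)·p_2 = 0.44 × 1.25205 = 0.550903
Evidence: 0.697945 + 0.550903 = 1.24885
P(Subpopulation 2 | the observation) ≈ 0.441

0.441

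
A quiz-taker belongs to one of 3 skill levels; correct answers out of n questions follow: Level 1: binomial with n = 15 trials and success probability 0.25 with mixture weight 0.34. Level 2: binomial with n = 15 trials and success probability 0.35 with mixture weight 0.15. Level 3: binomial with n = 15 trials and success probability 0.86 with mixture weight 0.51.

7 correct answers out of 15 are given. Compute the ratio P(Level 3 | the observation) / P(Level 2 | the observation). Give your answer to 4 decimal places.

0.0085

Since P(k|x) ∝ w_k f_k(x), the posterior odds are w_i f_i(x) / (w_j f_j(x)).
Evaluate each component's likelihood at the observed value:
  f_1 = C(15,7)·0.25^7·0.75^8 = 6435·6.10352e-05·0.100113 = 0.0393205
  f_2 = C(15,7)·0.35^7·0.65^8 = 6435·0.000643393·0.0318645 = 0.131926
  f_3 = C(15,7)·0.86^7·0.14^8 = 6435·0.347928·1.47579e-07 = 0.000330417
Odds = (0.51/0.15) × (0.000330417/0.131926) = 3.4 × 0.00250455 ≈ 0.0085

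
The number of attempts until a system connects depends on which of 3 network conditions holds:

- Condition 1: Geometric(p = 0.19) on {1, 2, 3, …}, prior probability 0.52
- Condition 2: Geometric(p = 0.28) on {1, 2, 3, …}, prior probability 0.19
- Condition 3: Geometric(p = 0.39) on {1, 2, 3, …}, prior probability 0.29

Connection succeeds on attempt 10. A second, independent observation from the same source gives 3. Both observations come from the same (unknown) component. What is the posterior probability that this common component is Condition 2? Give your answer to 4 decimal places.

0.1644

P(component k | x) = π_k·f_k(x) / marginal(x), where marginal(x) = Σ_j π_j·f_j(x).
Since both observations come from the same component, the likelihood for component k is f_k(x₁)·f_k(x₂).
  L_1 = [0.028518] × [0.124659] = 0.00355502
  L_2 = [0.0145596] × [0.145152] = 0.00211336
  L_3 = [0.00456072] × [0.145119] = 0.000661847
Prior × likelihood for each component:
  π_1·L_1 = 0.52 × 0.00355502 = 0.00184861
  π_2·L_2 = 0.19 × 0.00211336 = 0.000401538
  π_3·L_3 = 0.29 × 0.000661847 = 0.000191936
Marginal: 0.00184861 + 0.000401538 + 0.000191936 = 0.00244209
P(Condition 2 | x₁,x₂) ≈ 0.1644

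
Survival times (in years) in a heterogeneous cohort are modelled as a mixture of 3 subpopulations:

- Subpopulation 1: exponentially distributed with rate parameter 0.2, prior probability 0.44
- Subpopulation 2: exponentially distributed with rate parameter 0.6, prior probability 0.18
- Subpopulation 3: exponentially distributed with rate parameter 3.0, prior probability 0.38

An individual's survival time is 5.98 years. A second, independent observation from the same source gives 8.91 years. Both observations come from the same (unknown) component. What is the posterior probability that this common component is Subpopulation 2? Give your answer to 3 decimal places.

P(component k | x) = P(Z=k)·f_k(x) / marginal(x), where marginal(x) = Σ_j P(Z=j)·f_j(x).
Since both observations come from the same component, the likelihood for component k is f_k(x₁)·f_k(x₂).
  p_1 = [0.2·e^(−0.2·5.98) = 0.2·e^(−1.1960) = 0.0604803] × [0.0336602] = 0.00203578
  p_2 = [0.6·e^(−0.6·5.98) = 0.6·e^(−3.5880) = 0.0165921] × [0.00286031] = 4.74587e-05
  p_3 = [3.0·e^(−3.0·5.98) = 3.0·e^(−17.9400) = 4.85152e-08] × [7.38635e-12] = 3.5835e-19
Unnormalised posteriors:
  P(Z=1)·p_1 = 0.44 × 0.00203578 = 0.000895744
  P(Z=2)·p_2 = 0.18 × 4.74587e-05 = 8.54256e-06
  P(Z=3)·p_3 = 0.38 × 3.5835e-19 = 1.36173e-19
Denominator: 0.000895744 + 8.54256e-06 + 1.36173e-19 = 0.000904286
Responsibility of Subpopulation 2: 8.54256e-06 / 0.000904286 ≈ 0.009

0.009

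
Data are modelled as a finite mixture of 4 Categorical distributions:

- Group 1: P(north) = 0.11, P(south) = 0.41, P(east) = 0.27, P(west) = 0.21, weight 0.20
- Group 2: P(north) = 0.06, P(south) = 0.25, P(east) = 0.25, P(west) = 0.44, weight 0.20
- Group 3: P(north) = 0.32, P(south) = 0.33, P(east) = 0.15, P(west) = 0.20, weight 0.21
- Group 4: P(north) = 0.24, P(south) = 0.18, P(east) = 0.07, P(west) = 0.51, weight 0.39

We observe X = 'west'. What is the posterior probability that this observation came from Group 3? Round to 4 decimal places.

0.1132

P(component k | x) = π_k·f_k(x) / marginal(x), where marginal(x) = Σ_j π_j·f_j(x).
Categorical probabilities:
  f_1 = 0.21
  f_2 = 0.44
  f_3 = 0.2
  f_4 = 0.51
Prior × likelihood for each component:
  π_1·f_1 = 0.20 × 0.21 = 0.042
  π_2·f_2 = 0.20 × 0.44 = 0.088
  π_3·f_3 = 0.21 × 0.2 = 0.042
  π_4·f_4 = 0.39 × 0.51 = 0.1989
Marginal: 0.042 + 0.088 + 0.042 + 0.1989 = 0.3709
So the posterior for Group 3 is 0.042 / 0.3709 ≈ 0.1132.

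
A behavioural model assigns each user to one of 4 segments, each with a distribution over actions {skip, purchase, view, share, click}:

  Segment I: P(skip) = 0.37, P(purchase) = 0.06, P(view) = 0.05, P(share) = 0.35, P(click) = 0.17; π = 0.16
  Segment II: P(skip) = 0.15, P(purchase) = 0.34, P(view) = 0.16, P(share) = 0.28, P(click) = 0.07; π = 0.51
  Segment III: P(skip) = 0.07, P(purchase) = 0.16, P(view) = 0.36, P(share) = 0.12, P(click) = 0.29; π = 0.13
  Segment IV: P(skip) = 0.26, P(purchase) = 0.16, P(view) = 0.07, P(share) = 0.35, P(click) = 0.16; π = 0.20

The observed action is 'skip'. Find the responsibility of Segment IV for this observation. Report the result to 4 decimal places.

0.2642

Apply Bayes' rule: the posterior for each component is proportional to its prior times its likelihood at x.
Categorical probabilities:
  L_I = 0.37
  L_II = 0.15
  L_III = 0.07
  L_IV = 0.26
Multiply by the mixture weights:
  π_I·L_I = 0.16 × 0.37 = 0.0592
  π_II·L_II = 0.51 × 0.15 = 0.0765
  π_III·L_III = 0.13 × 0.07 = 0.0091
  π_IV·L_IV = 0.20 × 0.26 = 0.052
Normaliser: 0.0592 + 0.0765 + 0.0091 + 0.052 = 0.1968
So the posterior for Segment IV is 0.052 / 0.1968 ≈ 0.2642.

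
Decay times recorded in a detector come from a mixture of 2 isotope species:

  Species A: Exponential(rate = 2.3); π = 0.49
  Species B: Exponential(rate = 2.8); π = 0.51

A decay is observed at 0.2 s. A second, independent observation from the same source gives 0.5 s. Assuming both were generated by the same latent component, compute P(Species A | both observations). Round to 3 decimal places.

P(component k | x) = P(Z=k)·f_k(x) / marginal(x), where marginal(x) = Σ_j P(Z=j)·f_j(x).
Since both observations come from the same component, the likelihood for component k is f_k(x₁)·f_k(x₂).
  L_A = [1.45195] × [0.728265] = 1.05741
  L_B = [1.59939] × [0.690471] = 1.10433
Weight by the priors:
  P(Z=A)·L_A = 0.49 × 1.05741 = 0.518129
  P(Z=B)·L_B = 0.51 × 1.10433 = 0.563208
Sum: 0.518129 + 0.563208 = 1.08134
P(Species A | data) ≈ 0.479

0.479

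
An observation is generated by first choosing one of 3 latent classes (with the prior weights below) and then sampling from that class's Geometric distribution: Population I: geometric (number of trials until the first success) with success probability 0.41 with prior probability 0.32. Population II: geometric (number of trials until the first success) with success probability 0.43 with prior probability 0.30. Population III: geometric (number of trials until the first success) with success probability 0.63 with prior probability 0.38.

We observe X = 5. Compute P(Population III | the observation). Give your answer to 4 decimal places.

The responsibility of component k is w_k f_k(x) divided by Σ_j w_j f_j(x).
Component likelihoods at x = 5:
  p_I = 0.0496812
  p_II = 0.0453908
  p_III = 0.0118072
Unnormalised posteriors:
  w_I·p_I = 0.32 × 0.0496812 = 0.015898
  w_II·p_II = 0.30 × 0.0453908 = 0.0136172
  w_III·p_III = 0.38 × 0.0118072 = 0.00448674
Denominator: 0.015898 + 0.0136172 + 0.00448674 = 0.034002
P(Population III | data) ≈ 0.1320

0.1320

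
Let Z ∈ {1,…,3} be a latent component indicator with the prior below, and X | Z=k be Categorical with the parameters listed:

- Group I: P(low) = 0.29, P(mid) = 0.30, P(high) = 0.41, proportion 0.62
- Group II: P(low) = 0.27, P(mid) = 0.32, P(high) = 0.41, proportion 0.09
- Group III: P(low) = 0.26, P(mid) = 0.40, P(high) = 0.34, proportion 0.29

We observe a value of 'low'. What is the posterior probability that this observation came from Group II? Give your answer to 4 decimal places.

0.0869

Apply Bayes' rule: the posterior for each component is proportional to its prior times its likelihood at x.
Component likelihoods at x = 'low':
  p_I = 0.29
  p_II = 0.27
  p_III = 0.26
Unnormalised posteriors:
  π_I·p_I = 0.62 × 0.29 = 0.1798
  π_II·p_II = 0.09 × 0.27 = 0.0243
  π_III·p_III = 0.29 × 0.26 = 0.0754
Sum: 0.1798 + 0.0243 + 0.0754 = 0.2795
P(Group II | data) = 0.0243 / 0.2795 ≈ 0.0869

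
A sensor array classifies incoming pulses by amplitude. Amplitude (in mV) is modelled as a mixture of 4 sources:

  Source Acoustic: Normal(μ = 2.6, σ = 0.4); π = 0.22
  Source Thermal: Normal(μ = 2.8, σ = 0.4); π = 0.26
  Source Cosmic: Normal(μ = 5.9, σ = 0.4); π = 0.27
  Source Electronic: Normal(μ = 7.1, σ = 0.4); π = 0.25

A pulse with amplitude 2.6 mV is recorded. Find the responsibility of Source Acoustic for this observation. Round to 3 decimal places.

Posterior ∝ prior × likelihood, so P(k | x) ∝ w_k f_k(x); normalise over all components.
Normal densities:
  L_Acoustic = (1/(0.4·√(2π)))·exp(−(2.6−2.6)²/(2·0.4²)) = 0.997356·exp(-0.00000) = 0.997356
  L_Thermal = (1/(0.4·√(2π)))·exp(−(2.6−2.8)²/(2·0.4²)) = 0.997356·exp(-0.12500) = 0.880163
  L_Cosmic = (1/(0.4·√(2π)))·exp(−(2.6−5.9)²/(2·0.4²)) = 0.997356·exp(-34.03125) = 1.65678e-15
  L_Electronic = (1/(0.4·√(2π)))·exp(−(2.6−7.1)²/(2·0.4²)) = 0.997356·exp(-63.28125) = 3.2821e-28
Weight by the priors:
  w_Acoustic·L_Acoustic = 0.22 × 0.997356 = 0.219418
  w_Thermal·L_Thermal = 0.26 × 0.880163 = 0.228842
  w_Cosmic·L_Cosmic = 0.27 × 1.65678e-15 = 4.47332e-16
  w_Electronic·L_Electronic = 0.25 × 3.2821e-28 = 8.20526e-29
Normaliser: 0.219418 + 0.228842 + 4.47332e-16 + 8.20526e-29 = 0.448261
P(Source Acoustic | data) ≈ 0.489

0.489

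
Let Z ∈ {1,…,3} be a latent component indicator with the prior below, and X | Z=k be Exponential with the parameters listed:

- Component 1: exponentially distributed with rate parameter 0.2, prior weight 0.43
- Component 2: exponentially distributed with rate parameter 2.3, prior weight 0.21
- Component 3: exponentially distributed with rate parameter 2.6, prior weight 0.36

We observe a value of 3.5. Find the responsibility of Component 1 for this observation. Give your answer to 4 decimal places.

Apply Bayes' rule: the posterior for each component is proportional to its prior times its likelihood at x.
Exponential densities:
  p_1 = 0.0993171
  p_2 = 0.000733934
  p_3 = 0.000290331
Multiply by the mixture weights:
  π_1·p_1 = 0.43 × 0.0993171 = 0.0427063
  π_2·p_2 = 0.21 × 0.000733934 = 0.000154126
  π_3·p_3 = 0.36 × 0.000290331 = 0.000104519
Normaliser: 0.0427063 + 0.000154126 + 0.000104519 = 0.042965
So the posterior for Component 1 is 0.0427063 / 0.042965 ≈ 0.9940.

0.9940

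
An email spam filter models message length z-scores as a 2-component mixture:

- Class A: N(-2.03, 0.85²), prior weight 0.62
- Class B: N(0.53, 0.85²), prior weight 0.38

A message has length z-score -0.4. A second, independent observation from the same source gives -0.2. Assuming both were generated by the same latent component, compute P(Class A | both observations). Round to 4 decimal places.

The responsibility of component k is π_k f_k(x) divided by Σ_j π_j f_j(x).
Since both observations come from the same component, the likelihood for component k is f_k(x₁)·f_k(x₂).
  f_A = [0.0746381] × [0.046236] = 0.00345096
  f_B = [0.257956] × [0.324585] = 0.0837286
Unnormalised posteriors:
  π_A·f_A = 0.62 × 0.00345096 = 0.0021396
  π_B·f_B = 0.38 × 0.0837286 = 0.0318169
Evidence: 0.0021396 + 0.0318169 = 0.0339565
Responsibility of Class A: 0.0021396 / 0.0339565 ≈ 0.0630

0.0630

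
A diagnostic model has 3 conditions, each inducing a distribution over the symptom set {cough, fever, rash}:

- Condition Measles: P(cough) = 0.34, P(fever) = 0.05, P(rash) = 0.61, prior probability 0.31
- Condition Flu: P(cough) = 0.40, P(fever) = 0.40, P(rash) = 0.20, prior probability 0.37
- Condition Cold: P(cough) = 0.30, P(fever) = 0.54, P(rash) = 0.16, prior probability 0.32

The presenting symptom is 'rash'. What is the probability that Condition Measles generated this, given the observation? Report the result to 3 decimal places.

Posterior ∝ prior × likelihood, so P(k | x) ∝ π_k f_k(x); normalise over all components.
Evaluate each component's likelihood at the observed value:
  p_Measles = 0.61
  p_Flu = 0.2
  p_Cold = 0.16
Multiply by the mixture weights:
  π_Measles·p_Measles = 0.31 × 0.61 = 0.1891
  π_Flu·p_Flu = 0.37 × 0.2 = 0.074
  π_Cold·p_Cold = 0.32 × 0.16 = 0.0512
Normaliser: 0.1891 + 0.074 + 0.0512 = 0.3143
Responsibility of Condition Measles: 0.1891 / 0.3143 ≈ 0.602

0.602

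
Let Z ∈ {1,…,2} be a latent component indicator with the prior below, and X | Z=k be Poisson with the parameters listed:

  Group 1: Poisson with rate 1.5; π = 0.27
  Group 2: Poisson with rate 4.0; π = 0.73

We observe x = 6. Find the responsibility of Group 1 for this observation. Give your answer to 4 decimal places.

0.0124

By Bayes' theorem, P(k | x) = π_k f_k(x) / Σ_j π_j f_j(x).
Evaluate each component's likelihood at the observed value:
  p_1 = e^(−1.5)·1.5^6/6! = 0.00352999
  p_2 = e^(−4.0)·4.0^6/6! = 0.104196
Prior × likelihood for each component:
  π_1·p_1 = 0.27 × 0.00352999 = 0.000953097
  π_2·p_2 = 0.73 × 0.104196 = 0.0760628
Marginal: 0.000953097 + 0.0760628 = 0.0770159
Responsibility of Group 1: 0.000953097 / 0.0770159 ≈ 0.0124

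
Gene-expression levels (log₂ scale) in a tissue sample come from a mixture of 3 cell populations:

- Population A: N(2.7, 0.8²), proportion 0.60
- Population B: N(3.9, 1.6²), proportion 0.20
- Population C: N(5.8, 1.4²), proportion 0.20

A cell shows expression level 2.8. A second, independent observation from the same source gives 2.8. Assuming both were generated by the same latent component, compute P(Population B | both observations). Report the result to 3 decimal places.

Posterior ∝ prior × likelihood, so P(k | x) ∝ π_k f_k(x); normalise over all components.
Since both observations come from the same component, the likelihood for component k is f_k(x₁)·f_k(x₂).
  L_A = [0.494797] × [0.494797] = 0.244824
  L_B = [0.196858] × [0.196858] = 0.0387533
  L_C = [0.0286865] × [0.0286865] = 0.000822914
Unnormalised posteriors:
  π_A·L_A = 0.60 × 0.244824 = 0.146895
  π_B·L_B = 0.20 × 0.0387533 = 0.00775065
  π_C·L_C = 0.20 × 0.000822914 = 0.000164583
Normaliser: 0.146895 + 0.00775065 + 0.000164583 = 0.15481
P(Population B | x₁,x₂) = 0.00775065 / 0.15481 ≈ 0.050

0.050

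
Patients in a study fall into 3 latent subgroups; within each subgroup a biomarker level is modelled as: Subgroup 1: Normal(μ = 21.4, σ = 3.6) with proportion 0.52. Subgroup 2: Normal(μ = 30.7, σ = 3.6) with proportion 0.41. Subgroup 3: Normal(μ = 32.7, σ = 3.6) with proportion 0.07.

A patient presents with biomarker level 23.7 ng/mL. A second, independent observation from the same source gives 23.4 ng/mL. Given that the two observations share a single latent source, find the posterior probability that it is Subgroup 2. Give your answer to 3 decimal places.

By Bayes' theorem, P(k | x) = π_k f_k(x) / Σ_j π_j f_j(x).
Since both observations come from the same component, the likelihood for component k is f_k(x₁)·f_k(x₂).
  L_1 = [(1/(3.6·√(2π)))·exp(−(23.7−21.4)²/(2·3.6²)) = 0.110817·exp(-0.20409) = 0.0903593] × [0.0949701] = 0.00858143
  L_2 = [(1/(3.6·√(2π)))·exp(−(23.7−30.7)²/(2·3.6²)) = 0.110817·exp(-1.89043) = 0.0167341] × [0.0141815] = 0.000237316
  L_3 = [(1/(3.6·√(2π)))·exp(−(23.7−32.7)²/(2·3.6²)) = 0.110817·exp(-3.12500) = 0.00486897] × [0.00393959] = 1.91818e-05
Unnormalised posteriors:
  π_1·L_1 = 0.52 × 0.00858143 = 0.00446234
  π_2·L_2 = 0.41 × 0.000237316 = 9.72995e-05
  π_3·L_3 = 0.07 × 1.91818e-05 = 1.34272e-06
Marginal: 0.00446234 + 9.72995e-05 + 1.34272e-06 = 0.00456098
P(Subgroup 2 | data) = 9.72995e-05 / 0.00456098 ≈ 0.021

0.021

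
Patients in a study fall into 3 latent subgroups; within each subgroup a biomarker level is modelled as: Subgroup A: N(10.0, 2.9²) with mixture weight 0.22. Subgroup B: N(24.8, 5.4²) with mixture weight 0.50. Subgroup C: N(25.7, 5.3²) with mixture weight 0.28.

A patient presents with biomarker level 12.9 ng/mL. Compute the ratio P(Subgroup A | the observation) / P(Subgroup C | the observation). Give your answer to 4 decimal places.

The posterior odds equal the prior odds times the likelihood ratio: (π_i/π_j)·(f_i(x)/f_j(x)).
Evaluate each component's likelihood at the observed value:
  f_A = (1/(2.9·√(2π)))·exp(−(12.9−10.0)²/(2·2.9²)) = 0.137566·exp(-0.50000) = 0.0834382
  f_B = (1/(5.4·√(2π)))·exp(−(12.9−24.8)²/(2·5.4²)) = 0.073878·exp(-2.42816) = 0.00651601
  f_C = (1/(5.3·√(2π)))·exp(−(12.9−25.7)²/(2·5.3²)) = 0.075272·exp(-2.91634) = 0.00407459
Odds = (0.22/0.28) × (0.0834382/0.00407459) = 0.785714 × 20.4777 ≈ 16.0896

16.0896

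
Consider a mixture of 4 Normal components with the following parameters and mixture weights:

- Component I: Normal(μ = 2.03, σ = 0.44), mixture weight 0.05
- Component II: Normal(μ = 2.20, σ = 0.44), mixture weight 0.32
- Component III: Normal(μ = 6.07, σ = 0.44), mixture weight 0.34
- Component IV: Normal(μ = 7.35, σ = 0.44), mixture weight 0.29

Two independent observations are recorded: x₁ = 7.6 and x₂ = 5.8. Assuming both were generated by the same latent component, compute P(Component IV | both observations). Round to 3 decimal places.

0.428

P(component k | x) = w_k·f_k(x) / marginal(x), where marginal(x) = Σ_j w_j·f_j(x).
Since both observations come from the same component, the likelihood for component k is f_k(x₁)·f_k(x₂).
  L_I = [(1/(0.44·√(2π)))·exp(−(7.6−2.03)²/(2·0.44²)) = 0.906687·exp(-80.12629) = 1.44229e-35] × [1.03721e-16] = 1.49595e-51
  L_II = [(1/(0.44·√(2π)))·exp(−(7.6−2.20)²/(2·0.44²)) = 0.906687·exp(-75.30992) = 1.78146e-33] × [2.63727e-15] = 4.69819e-48
  L_III = [(1/(0.44·√(2π)))·exp(−(7.6−6.07)²/(2·0.44²)) = 0.906687·exp(-6.04571) = 0.00214703] × [0.751088] = 0.00161261
  L_IV = [(1/(0.44·√(2π)))·exp(−(7.6−7.35)²/(2·0.44²)) = 0.906687·exp(-0.16142) = 0.771535] × [0.00183124] = 0.00141287
Prior × likelihood for each component:
  w_I·L_I = 0.05 × 1.49595e-51 = 7.47976e-53
  w_II·L_II = 0.32 × 4.69819e-48 = 1.50342e-48
  w_III·L_III = 0.34 × 0.00161261 = 0.000548286
  w_IV·L_IV = 0.29 × 0.00141287 = 0.000409731
Sum: 7.47976e-53 + 1.50342e-48 + 0.000548286 + 0.000409731 = 0.000958017
So the posterior for Component IV is 0.000409731 / 0.000958017 ≈ 0.428.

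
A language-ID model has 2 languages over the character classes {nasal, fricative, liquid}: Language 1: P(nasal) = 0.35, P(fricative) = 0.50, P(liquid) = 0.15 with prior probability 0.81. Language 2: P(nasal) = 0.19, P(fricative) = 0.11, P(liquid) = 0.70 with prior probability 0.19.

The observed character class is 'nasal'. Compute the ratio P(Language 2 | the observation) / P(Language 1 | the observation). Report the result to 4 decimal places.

0.1273

Only the two components matter; the odds are (π_i f_i(x)) / (π_j f_j(x)).
Component likelihoods at x = 'nasal':
  f_1 = P(nasal | comp) = 0.35
  f_2 = P(nasal | comp) = 0.19
Odds = (0.19/0.81) × (0.19/0.35) = 0.234568 × 0.542857 ≈ 0.1273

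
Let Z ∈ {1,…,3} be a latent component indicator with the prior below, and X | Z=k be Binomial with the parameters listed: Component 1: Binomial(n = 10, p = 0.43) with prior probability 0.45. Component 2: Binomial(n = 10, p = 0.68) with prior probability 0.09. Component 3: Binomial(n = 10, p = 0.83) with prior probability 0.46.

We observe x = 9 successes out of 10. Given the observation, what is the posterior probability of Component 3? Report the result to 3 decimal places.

The responsibility of component k is w_k f_k(x) divided by Σ_j w_j f_j(x).
Component likelihoods at x = 9 successes out of 10:
  f_1 = C(10,9)·0.43^9·0.57^1 = 10·0.000502593·0.57 = 0.00286478
  f_2 = C(10,9)·0.68^9·0.32^1 = 10·0.0310871·0.32 = 0.0994787
  f_3 = C(10,9)·0.83^9·0.17^1 = 10·0.18694·0.17 = 0.317798
Weight by the priors:
  w_1·f_1 = 0.45 × 0.00286478 = 0.00128915
  w_2·f_2 = 0.09 × 0.0994787 = 0.00895308
  w_3·f_3 = 0.46 × 0.317798 = 0.146187
Denominator: 0.00128915 + 0.00895308 + 0.146187 = 0.15643
So the posterior for Component 3 is 0.146187 / 0.15643 ≈ 0.935.

0.935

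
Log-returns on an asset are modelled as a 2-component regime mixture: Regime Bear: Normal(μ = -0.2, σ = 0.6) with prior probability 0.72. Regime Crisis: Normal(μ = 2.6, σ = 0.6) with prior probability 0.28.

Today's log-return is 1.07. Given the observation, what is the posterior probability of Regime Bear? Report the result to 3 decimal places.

By Bayes' theorem, P(k | x) = P(Z=k) f_k(x) / Σ_j P(Z=j) f_j(x).
Evaluate each component's likelihood at the observed value:
  f_Bear = 0.0707748
  f_Crisis = 0.0257489
Prior × likelihood for each component:
  P(Z=Bear)·f_Bear = 0.72 × 0.0707748 = 0.0509579
  P(Z=Crisis)·f_Crisis = 0.28 × 0.0257489 = 0.0072097
Marginal: 0.0509579 + 0.0072097 = 0.0581676
P(Regime Bear | data) ≈ 0.876

0.876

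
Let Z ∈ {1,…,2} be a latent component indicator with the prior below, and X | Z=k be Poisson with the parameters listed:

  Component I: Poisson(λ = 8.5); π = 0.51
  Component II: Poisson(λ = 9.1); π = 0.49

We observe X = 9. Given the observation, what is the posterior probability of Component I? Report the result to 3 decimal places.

0.507

P(component k | x) = P(Z=k)·f_k(x) / marginal(x), where marginal(x) = Σ_j P(Z=j)·f_j(x).
Poisson probabilities:
  L_I = e^(−8.5)·8.5^9/9! = 0.129869
  L_II = e^(−9.1)·9.1^9/9! = 0.131683
Multiply by the mixture weights:
  P(Z=I)·L_I = 0.51 × 0.129869 = 0.066233
  P(Z=II)·L_II = 0.49 × 0.131683 = 0.0645247
Sum: 0.066233 + 0.0645247 = 0.130758
Responsibility of Component I: 0.066233 / 0.130758 ≈ 0.507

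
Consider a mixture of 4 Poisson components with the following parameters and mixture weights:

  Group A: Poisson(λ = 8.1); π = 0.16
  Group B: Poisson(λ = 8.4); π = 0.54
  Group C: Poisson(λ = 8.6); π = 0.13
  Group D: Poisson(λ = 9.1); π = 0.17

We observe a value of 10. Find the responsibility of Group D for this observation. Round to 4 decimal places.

P(component k | x) = π_k·f_k(x) / marginal(x), where marginal(x) = Σ_j π_j·f_j(x).
Evaluate each component's likelihood at the observed value:
  p_A = 0.101696
  p_B = 0.108382
  p_C = 0.112277
  p_D = 0.119832
Prior × likelihood for each component:
  π_A·p_A = 0.16 × 0.101696 = 0.0162713
  π_B·p_B = 0.54 × 0.108382 = 0.0585261
  π_C·p_C = 0.13 × 0.112277 = 0.0145959
  π_D·p_D = 0.17 × 0.119832 = 0.0203714
Evidence: 0.0162713 + 0.0585261 + 0.0145959 + 0.0203714 = 0.109765
So the posterior for Group D is 0.0203714 / 0.109765 ≈ 0.1856.

0.1856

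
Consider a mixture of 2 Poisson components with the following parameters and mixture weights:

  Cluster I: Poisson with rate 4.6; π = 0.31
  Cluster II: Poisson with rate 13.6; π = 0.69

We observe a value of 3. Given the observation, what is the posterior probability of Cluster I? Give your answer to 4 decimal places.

0.9930

P(component k | x) = π_k·f_k(x) / marginal(x), where marginal(x) = Σ_j π_j·f_j(x).
Component likelihoods at x = 3:
  p_I = e^(−4.6)·4.6^3/3! = 0.163068
  p_II = e^(−13.6)·13.6^3/3! = 0.000520068
Multiply by the mixture weights:
  π_I·p_I = 0.31 × 0.163068 = 0.050551
  π_II·p_II = 0.69 × 0.000520068 = 0.000358847
Evidence: 0.050551 + 0.000358847 = 0.0509098
So the posterior for Cluster I is 0.050551 / 0.0509098 ≈ 0.9930.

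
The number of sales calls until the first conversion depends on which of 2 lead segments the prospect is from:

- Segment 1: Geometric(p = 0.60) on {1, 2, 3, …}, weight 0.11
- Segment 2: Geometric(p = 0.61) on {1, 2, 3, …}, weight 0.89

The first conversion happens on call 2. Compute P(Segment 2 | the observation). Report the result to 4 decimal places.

0.8891

By Bayes' theorem, P(k | x) = w_k f_k(x) / Σ_j w_j f_j(x).
Evaluate each component's likelihood at the observed value:
  f_1 = 0.24
  f_2 = 0.2379
Multiply by the mixture weights:
  w_1·f_1 = 0.11 × 0.24 = 0.0264
  w_2·f_2 = 0.89 × 0.2379 = 0.211731
Marginal: 0.0264 + 0.211731 = 0.238131
P(Segment 2 | x) ≈ 0.8891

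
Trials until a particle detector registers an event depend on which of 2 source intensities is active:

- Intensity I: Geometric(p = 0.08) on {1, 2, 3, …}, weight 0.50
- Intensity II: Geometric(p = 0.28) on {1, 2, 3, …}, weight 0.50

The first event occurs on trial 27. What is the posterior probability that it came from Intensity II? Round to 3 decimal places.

0.006

By Bayes' theorem, P(k | x) = w_k f_k(x) / Σ_j w_j f_j(x).
Evaluate each component's likelihood at the observed value:
  f_I = 0.00915321
  f_II = 5.46768e-05
Multiply by the mixture weights:
  w_I·f_I = 0.50 × 0.00915321 = 0.00457661
  w_II·f_II = 0.50 × 5.46768e-05 = 2.73384e-05
Marginal: 0.00457661 + 2.73384e-05 = 0.00460394
So the posterior for Intensity II is 2.73384e-05 / 0.00460394 ≈ 0.006.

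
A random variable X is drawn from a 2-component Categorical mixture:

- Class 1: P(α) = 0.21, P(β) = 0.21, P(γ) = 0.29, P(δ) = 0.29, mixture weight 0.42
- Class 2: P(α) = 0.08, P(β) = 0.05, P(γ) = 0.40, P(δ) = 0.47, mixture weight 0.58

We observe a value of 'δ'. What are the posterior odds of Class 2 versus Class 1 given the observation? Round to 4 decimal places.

2.2381

The posterior odds equal the prior odds times the likelihood ratio: (π_i/π_j)·(f_i(x)/f_j(x)).
Categorical probabilities:
  L_1 = P(δ | comp) = 0.29
  L_2 = P(δ | comp) = 0.47
0.2726 / 0.1218 ≈ 2.2381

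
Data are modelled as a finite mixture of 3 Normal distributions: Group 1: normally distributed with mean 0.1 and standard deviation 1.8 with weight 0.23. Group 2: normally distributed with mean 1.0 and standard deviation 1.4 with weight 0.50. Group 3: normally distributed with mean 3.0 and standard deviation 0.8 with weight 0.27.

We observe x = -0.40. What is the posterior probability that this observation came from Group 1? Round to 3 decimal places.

0.362

By Bayes' theorem, P(k | x) = P(Z=k) f_k(x) / Σ_j P(Z=j) f_j(x).
Normal densities:
  L_1 = 0.213247
  L_2 = 0.172836
  L_3 = 5.96483e-05
Multiply by the mixture weights:
  P(Z=1)·L_1 = 0.23 × 0.213247 = 0.0490467
  P(Z=2)·L_2 = 0.50 × 0.172836 = 0.0864181
  P(Z=3)·L_3 = 0.27 × 5.96483e-05 = 1.6105e-05
Evidence: 0.0490467 + 0.0864181 + 1.6105e-05 = 0.135481
Responsibility of Group 1: 0.0490467 / 0.135481 ≈ 0.362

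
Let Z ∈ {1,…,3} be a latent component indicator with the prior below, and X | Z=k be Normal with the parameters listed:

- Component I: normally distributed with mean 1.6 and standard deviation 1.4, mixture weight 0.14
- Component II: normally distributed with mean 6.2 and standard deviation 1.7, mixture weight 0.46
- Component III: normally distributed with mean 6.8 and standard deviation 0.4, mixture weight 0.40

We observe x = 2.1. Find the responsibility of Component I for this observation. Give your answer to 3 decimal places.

By Bayes' theorem, P(k | x) = w_k f_k(x) / Σ_j w_j f_j(x).
Normal densities:
  L_I = 0.267353
  L_II = 0.0128056
  L_III = 1.04462e-30
Multiply by the mixture weights:
  w_I·L_I = 0.14 × 0.267353 = 0.0374294
  w_II·L_II = 0.46 × 0.0128056 = 0.00589058
  w_III·L_III = 0.40 × 1.04462e-30 = 4.17849e-31
Evidence: 0.0374294 + 0.00589058 + 4.17849e-31 = 0.04332
So the posterior for Component I is 0.0374294 / 0.04332 ≈ 0.864.

0.864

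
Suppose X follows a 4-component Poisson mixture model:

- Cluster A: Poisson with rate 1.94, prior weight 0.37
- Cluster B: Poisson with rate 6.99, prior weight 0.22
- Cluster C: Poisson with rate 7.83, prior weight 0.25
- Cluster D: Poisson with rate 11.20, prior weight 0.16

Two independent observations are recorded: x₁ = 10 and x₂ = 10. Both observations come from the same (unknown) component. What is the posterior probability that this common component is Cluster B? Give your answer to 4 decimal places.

Posterior ∝ prior × likelihood, so P(k | x) ∝ w_k f_k(x); normalise over all components.
Since both observations come from the same component, the likelihood for component k is f_k(x₁)·f_k(x₂).
  L_A = [2.99036e-05] × [2.99036e-05] = 8.94223e-10
  L_B = [0.070679] × [0.070679] = 0.00499552
  L_C = [0.0949137] × [0.0949137] = 0.00900861
  L_D = [0.117036] × [0.117036] = 0.0136974
Prior × likelihood for each component:
  w_A·L_A = 0.37 × 8.94223e-10 = 3.30863e-10
  w_B·L_B = 0.22 × 0.00499552 = 0.00109901
  w_C·L_C = 0.25 × 0.00900861 = 0.00225215
  w_D·L_D = 0.16 × 0.0136974 = 0.00219158
Normaliser: 3.30863e-10 + 0.00109901 + 0.00225215 + 0.00219158 = 0.00554275
Responsibility of Cluster B: 0.00109901 / 0.00554275 ≈ 0.1983

0.1983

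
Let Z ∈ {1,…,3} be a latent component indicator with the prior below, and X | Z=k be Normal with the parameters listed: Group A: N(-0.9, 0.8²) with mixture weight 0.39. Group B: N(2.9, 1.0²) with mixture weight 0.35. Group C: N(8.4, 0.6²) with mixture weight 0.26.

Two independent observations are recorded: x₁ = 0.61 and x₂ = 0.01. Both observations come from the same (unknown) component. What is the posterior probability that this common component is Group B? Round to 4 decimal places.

Posterior ∝ prior × likelihood, so P(k | x) ∝ w_k f_k(x); normalise over all components.
Since both observations come from the same component, the likelihood for component k is f_k(x₁)·f_k(x₂).
  f_A = [0.0839845] × [0.261127] = 0.0219306
  f_B = [0.0289847] × [0.00612738] = 0.0001776
  f_C = [1.65543e-37] × [2.30768e-43] = 3.8202e-80
Unnormalised posteriors:
  w_A·f_A = 0.39 × 0.0219306 = 0.00855294
  w_B·f_B = 0.35 × 0.0001776 = 6.216e-05
  w_C·f_C = 0.26 × 3.8202e-80 = 9.93253e-81
Evidence: 0.00855294 + 6.216e-05 + 9.93253e-81 = 0.0086151
So the posterior for Group B is 6.216e-05 / 0.0086151 ≈ 0.0072.

0.0072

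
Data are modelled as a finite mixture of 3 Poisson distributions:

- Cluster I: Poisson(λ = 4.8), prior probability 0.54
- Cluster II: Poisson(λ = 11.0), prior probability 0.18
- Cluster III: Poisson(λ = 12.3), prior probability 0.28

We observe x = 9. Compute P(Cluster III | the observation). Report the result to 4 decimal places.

0.3853

By Bayes' theorem, P(k | x) = π_k f_k(x) / Σ_j π_j f_j(x).
Component likelihoods at x = 9:
  f_I = e^(−4.8)·4.8^9/9! = 0.0306757
  f_II = e^(−11.0)·11.0^9/9! = 0.108526
  f_III = e^(−12.3)·12.3^9/9! = 0.0808278
Unnormalised posteriors:
  π_I·f_I = 0.54 × 0.0306757 = 0.0165649
  π_II·f_II = 0.18 × 0.108526 = 0.0195346
  π_III·f_III = 0.28 × 0.0808278 = 0.0226318
Evidence: 0.0165649 + 0.0195346 + 0.0226318 = 0.0587313
P(Cluster III | data) ≈ 0.3853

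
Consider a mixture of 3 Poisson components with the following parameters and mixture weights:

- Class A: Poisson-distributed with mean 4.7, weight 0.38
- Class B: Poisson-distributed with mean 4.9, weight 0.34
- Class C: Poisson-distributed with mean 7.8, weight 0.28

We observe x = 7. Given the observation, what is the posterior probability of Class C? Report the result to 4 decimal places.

0.3675

The responsibility of component k is w_k f_k(x) divided by Σ_j w_j f_j(x).
Poisson probabilities:
  p_A = 0.0914261
  p_B = 0.100207
  p_C = 0.142802
Multiply by the mixture weights:
  w_A·p_A = 0.38 × 0.0914261 = 0.0347419
  w_B·p_B = 0.34 × 0.100207 = 0.0340705
  w_C·p_C = 0.28 × 0.142802 = 0.0399846
Evidence: 0.0347419 + 0.0340705 + 0.0399846 = 0.108797
Responsibility of Class C: 0.0399846 / 0.108797 ≈ 0.3675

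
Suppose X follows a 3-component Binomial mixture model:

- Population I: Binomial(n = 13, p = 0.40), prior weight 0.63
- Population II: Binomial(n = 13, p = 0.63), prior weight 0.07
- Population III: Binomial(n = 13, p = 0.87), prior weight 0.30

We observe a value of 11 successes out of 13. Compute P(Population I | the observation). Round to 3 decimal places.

Posterior ∝ prior × likelihood, so P(k | x) ∝ π_k f_k(x); normalise over all components.
Evaluate each component's likelihood at the observed value:
  p_I = 0.00117776
  p_II = 0.0662589
  p_III = 0.2849
Unnormalised posteriors:
  π_I·p_I = 0.63 × 0.00117776 = 0.000741989
  π_II·p_II = 0.07 × 0.0662589 = 0.00463812
  π_III·p_III = 0.30 × 0.2849 = 0.0854701
Evidence: 0.000741989 + 0.00463812 + 0.0854701 = 0.0908502
P(Population I | data) ≈ 0.008

0.008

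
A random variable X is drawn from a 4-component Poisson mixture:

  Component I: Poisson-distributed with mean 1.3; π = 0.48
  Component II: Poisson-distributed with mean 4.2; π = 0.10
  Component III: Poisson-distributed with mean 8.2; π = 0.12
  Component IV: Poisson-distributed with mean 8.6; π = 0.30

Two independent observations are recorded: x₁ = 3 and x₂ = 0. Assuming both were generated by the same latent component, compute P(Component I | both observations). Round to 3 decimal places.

0.979

By Bayes' theorem, P(k | x) = π_k f_k(x) / Σ_j π_j f_j(x).
Since both observations come from the same component, the likelihood for component k is f_k(x₁)·f_k(x₂).
  L_I = [e^(−1.3)·1.3^3/3! = 0.0997921] × [0.272532] = 0.0271965
  L_II = [e^(−4.2)·4.2^3/3! = 0.185165] × [0.0149956] = 0.00277666
  L_III = [e^(−8.2)·8.2^3/3! = 0.0252392] × [0.000274654] = 6.93204e-06
  L_IV = [e^(−8.6)·8.6^3/3! = 0.0195169] × [0.000184106] = 3.59318e-06
Prior × likelihood for each component:
  π_I·L_I = 0.48 × 0.0271965 = 0.0130543
  π_II·L_II = 0.10 × 0.00277666 = 0.000277666
  π_III·L_III = 0.12 × 6.93204e-06 = 8.31844e-07
  π_IV·L_IV = 0.30 × 3.59318e-06 = 1.07795e-06
Evidence: 0.0130543 + 0.000277666 + 8.31844e-07 + 1.07795e-06 = 0.0133339
Responsibility of Component I: 0.0130543 / 0.0133339 ≈ 0.979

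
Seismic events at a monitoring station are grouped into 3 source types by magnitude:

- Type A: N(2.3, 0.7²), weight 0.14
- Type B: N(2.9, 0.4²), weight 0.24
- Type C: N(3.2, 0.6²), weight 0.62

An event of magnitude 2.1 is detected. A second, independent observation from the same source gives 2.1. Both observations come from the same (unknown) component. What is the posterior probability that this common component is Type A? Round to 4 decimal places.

0.7512

Apply Bayes' rule: the posterior for each component is proportional to its prior times its likelihood at x.
Since both observations come from the same component, the likelihood for component k is f_k(x₁)·f_k(x₂).
  L_A = [(1/(0.7·√(2π)))·exp(−(2.1−2.3)²/(2·0.7²)) = 0.569918·exp(-0.04082) = 0.547124] × [0.547124] = 0.299345
  L_B = [(1/(0.4·√(2π)))·exp(−(2.1−2.9)²/(2·0.4²)) = 0.997356·exp(-2.00000) = 0.134977] × [0.134977] = 0.0182189
  L_C = [(1/(0.6·√(2π)))·exp(−(2.1−3.2)²/(2·0.6²)) = 0.664904·exp(-1.68056) = 0.123852] × [0.123852] = 0.0153393
Prior × likelihood for each component:
  w_A·L_A = 0.14 × 0.299345 = 0.0419082
  w_B·L_B = 0.24 × 0.0182189 = 0.00437254
  w_C·L_C = 0.62 × 0.0153393 = 0.00951037
Normaliser: 0.0419082 + 0.00437254 + 0.00951037 = 0.0557911
P(Type A | x) ≈ 0.7512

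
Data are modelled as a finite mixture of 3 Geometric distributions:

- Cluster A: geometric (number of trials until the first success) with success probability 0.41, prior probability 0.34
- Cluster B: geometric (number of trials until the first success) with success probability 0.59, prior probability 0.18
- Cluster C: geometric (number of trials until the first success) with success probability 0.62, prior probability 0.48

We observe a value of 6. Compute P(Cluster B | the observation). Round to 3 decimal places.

0.091

P(component k | x) = π_k·f_k(x) / marginal(x), where marginal(x) = Σ_j π_j·f_j(x).
Component likelihoods at x = 6:
  L_A = 0.41·(1−0.41)^5 = 0.41·0.0714924 = 0.0293119
  L_B = 0.59·(1−0.59)^5 = 0.59·0.0115856 = 0.00683552
  L_C = 0.62·(1−0.62)^5 = 0.62·0.00792352 = 0.00491258
Multiply by the mixture weights:
  π_A·L_A = 0.34 × 0.0293119 = 0.00996604
  π_B·L_B = 0.18 × 0.00683552 = 0.00123039
  π_C·L_C = 0.48 × 0.00491258 = 0.00235804
Marginal: 0.00996604 + 0.00123039 + 0.00235804 = 0.0135545
P(Cluster B | data) ≈ 0.091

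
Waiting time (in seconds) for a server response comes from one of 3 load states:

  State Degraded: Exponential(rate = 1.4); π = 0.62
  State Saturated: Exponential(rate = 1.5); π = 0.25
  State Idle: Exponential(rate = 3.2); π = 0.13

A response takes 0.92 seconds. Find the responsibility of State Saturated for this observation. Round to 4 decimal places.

0.2653

Posterior ∝ prior × likelihood, so P(k | x) ∝ π_k f_k(x); normalise over all components.
Exponential densities:
  f_Degraded = 0.386151
  f_Saturated = 0.377368
  f_Idle = 0.168495
Multiply by the mixture weights:
  π_Degraded·f_Degraded = 0.62 × 0.386151 = 0.239413
  π_Saturated·f_Saturated = 0.25 × 0.377368 = 0.094342
  π_Idle·f_Idle = 0.13 × 0.168495 = 0.0219044
Evidence: 0.239413 + 0.094342 + 0.0219044 = 0.35566
Responsibility of State Saturated: 0.094342 / 0.35566 ≈ 0.2653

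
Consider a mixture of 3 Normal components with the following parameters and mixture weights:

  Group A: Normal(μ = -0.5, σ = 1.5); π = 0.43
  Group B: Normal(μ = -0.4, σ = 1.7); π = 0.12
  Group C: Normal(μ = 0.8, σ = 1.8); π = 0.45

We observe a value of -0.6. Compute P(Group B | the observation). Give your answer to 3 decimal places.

The responsibility of component k is P(Z=k) f_k(x) divided by Σ_j P(Z=j) f_j(x).
Component likelihoods at x = -0.6:
  f_A = 0.265371
  f_B = 0.233054
  f_C = 0.163786
Prior × likelihood for each component:
  P(Z=A)·f_A = 0.43 × 0.265371 = 0.11411
  P(Z=B)·f_B = 0.12 × 0.233054 = 0.0279664
  P(Z=C)·f_C = 0.45 × 0.163786 = 0.0737037
Normaliser: 0.11411 + 0.0279664 + 0.0737037 = 0.21578
Responsibility of Group B: 0.0279664 / 0.21578 ≈ 0.130

0.130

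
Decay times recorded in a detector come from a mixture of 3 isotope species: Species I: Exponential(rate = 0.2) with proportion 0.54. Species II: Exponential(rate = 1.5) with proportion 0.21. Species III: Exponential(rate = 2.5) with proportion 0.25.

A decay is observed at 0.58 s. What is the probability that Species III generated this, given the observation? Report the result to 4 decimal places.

0.3912

P(component k | x) = w_k·f_k(x) / marginal(x), where marginal(x) = Σ_j w_j·f_j(x).
Component likelihoods at x = 0.58 s:
  p_I = 0.2·e^(−0.2·0.58) = 0.2·e^(−0.1160) = 0.178095
  p_II = 1.5·e^(−1.5·0.58) = 1.5·e^(−0.8700) = 0.628427
  p_III = 2.5·e^(−2.5·0.58) = 2.5·e^(−1.4500) = 0.586426
Weight by the priors:
  w_I·p_I = 0.54 × 0.178095 = 0.0961713
  w_II·p_II = 0.21 × 0.628427 = 0.13197
  w_III·p_III = 0.25 × 0.586426 = 0.146606
Denominator: 0.0961713 + 0.13197 + 0.146606 = 0.374747
P(Species III | the observation) = 0.146606 / 0.374747 ≈ 0.3912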